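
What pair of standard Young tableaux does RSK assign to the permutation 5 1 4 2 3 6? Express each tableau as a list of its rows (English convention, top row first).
Insert each entry of the permutation into P by Schensted row insertion, recording in Q the position of each new cell.

Insert 5: appended to row 1. P = [[5]].
Insert 1: 1 bumps 5 from row 1; 5 starts row 2. P = [[1], [5]].
Insert 4: appended to row 1. P = [[1, 4], [5]].
Insert 2: 2 bumps 4 from row 1; 4 bumps 5 from row 2; 5 starts row 3. P = [[1, 2], [4], [5]].
Insert 3: appended to row 1. P = [[1, 2, 3], [4], [5]].
Insert 6: appended to row 1. P = [[1, 2, 3, 6], [4], [5]].

So P = [[1, 2, 3, 6], [4], [5]], Q = [[1, 3, 5, 6], [2], [4]].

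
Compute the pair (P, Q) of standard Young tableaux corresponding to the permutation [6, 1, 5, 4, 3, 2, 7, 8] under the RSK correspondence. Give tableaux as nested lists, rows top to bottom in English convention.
P = [[1, 2, 7, 8], [3], [4], [5], [6]], Q = [[1, 3, 7, 8], [2], [4], [5], [6]]

Insert each entry of the permutation into P by Schensted row insertion, recording in Q the position of each new cell.

After inserting 6: P = [[6]].
After inserting 1: P = [[1], [6]].
After inserting 5: P = [[1, 5], [6]].
After inserting 4: P = [[1, 4], [5], [6]].
After inserting 3: P = [[1, 3], [4], [5], [6]].
After inserting 2: P = [[1, 2], [3], [4], [5], [6]].
After inserting 7: P = [[1, 2, 7], [3], [4], [5], [6]].
After inserting 8: P = [[1, 2, 7, 8], [3], [4], [5], [6]].

So P = [[1, 2, 7, 8], [3], [4], [5], [6]], Q = [[1, 3, 7, 8], [2], [4], [5], [6]].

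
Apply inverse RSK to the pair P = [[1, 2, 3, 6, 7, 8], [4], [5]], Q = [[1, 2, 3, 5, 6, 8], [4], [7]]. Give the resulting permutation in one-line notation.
Reverse the RSK construction: for i from n down to 1, find the cell of Q containing i, remove the entry at that cell from P, and reverse-bump it up through P; the value ejected from row 1 is w(i).

Step i=8: Q has 8 at row 1, column 6; remove that cell from P, ejecting 8. So w(8) = 8. P is now [[1, 2, 3, 6, 7], [4], [5]].
Step i=7: Q has 7 at row 3, column 1; remove 5 from row 3 of P and reverse-bump: 5 enters row 2 and ejects 4; 4 enters row 1 and ejects 3. So w(7) = 3. P is now [[1, 2, 4, 6, 7], [5]].
Step i=6: Q has 6 at row 1, column 5; remove that cell from P, ejecting 7. So w(6) = 7. P is now [[1, 2, 4, 6], [5]].
Step i=5: Q has 5 at row 1, column 4; remove that cell from P, ejecting 6. So w(5) = 6. P is now [[1, 2, 4], [5]].
Step i=4: Q has 4 at row 2, column 1; remove 5 from row 2 of P and reverse-bump: 5 enters row 1 and ejects 4. So w(4) = 4. P is now [[1, 2, 5]].
Step i=3: Q has 3 at row 1, column 3; remove that cell from P, ejecting 5. So w(3) = 5. P is now [[1, 2]].
Step i=2: Q has 2 at row 1, column 2; remove that cell from P, ejecting 2. So w(2) = 2. P is now [[1]].
Step i=1: Q has 1 at row 1, column 1; remove that cell from P, ejecting 1. So w(1) = 1. P is now [].

So w = 1 2 5 4 6 7 3 8.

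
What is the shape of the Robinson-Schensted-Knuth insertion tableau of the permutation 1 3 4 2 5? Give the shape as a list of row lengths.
RSK row insertion gives P = [[1, 2, 4, 5], [3]], which has shape [4, 1].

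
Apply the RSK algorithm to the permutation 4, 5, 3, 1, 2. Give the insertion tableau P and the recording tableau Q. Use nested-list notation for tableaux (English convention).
P = [[1, 2], [3, 5], [4]], Q = [[1, 2], [3, 5], [4]]

Insert each entry of the permutation into P by Schensted row insertion, recording in Q the position of each new cell.

Insert 4: appended to row 1. P = [[4]].
Insert 5: appended to row 1. P = [[4, 5]].
Insert 3: 3 bumps 4 from row 1; 4 starts row 2. P = [[3, 5], [4]].
Insert 1: 1 bumps 3 from row 1; 3 bumps 4 from row 2; 4 starts row 3. P = [[1, 5], [3], [4]].
Insert 2: 2 bumps 5 from row 1; 5 appends to row 2. P = [[1, 2], [3, 5], [4]].

So P = [[1, 2], [3, 5], [4]], Q = [[1, 2], [3, 5], [4]].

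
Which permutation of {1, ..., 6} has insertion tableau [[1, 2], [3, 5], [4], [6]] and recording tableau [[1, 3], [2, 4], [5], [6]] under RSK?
Reverse the RSK construction: for i from n down to 1, find the cell of Q containing i, remove the entry at that cell from P, and reverse-bump it up through P; the value ejected from row 1 is w(i).

Step i=6: Q has 6 at row 4, column 1; remove 6 from row 4 of P and reverse-bump: 6 enters row 3 and ejects 4; 4 enters row 2 and ejects 3; 3 enters row 1 and ejects 2. So w(6) = 2. P is now [[1, 3], [4, 5], [6]].
Step i=5: Q has 5 at row 3, column 1; remove 6 from row 3 of P and reverse-bump: 6 enters row 2 and ejects 5; 5 enters row 1 and ejects 3. So w(5) = 3. P is now [[1, 5], [4, 6]].
Step i=4: Q has 4 at row 2, column 2; remove 6 from row 2 of P and reverse-bump: 6 enters row 1 and ejects 5. So w(4) = 5. P is now [[1, 6], [4]].
Step i=3: Q has 3 at row 1, column 2; remove that cell from P, ejecting 6. So w(3) = 6. P is now [[1], [4]].
Step i=2: Q has 2 at row 2, column 1; remove 4 from row 2 of P and reverse-bump: 4 enters row 1 and ejects 1. So w(2) = 1. P is now [[4]].
Step i=1: Q has 1 at row 1, column 1; remove that cell from P, ejecting 4. So w(1) = 4. P is now [].

So w = 4 1 6 5 3 2.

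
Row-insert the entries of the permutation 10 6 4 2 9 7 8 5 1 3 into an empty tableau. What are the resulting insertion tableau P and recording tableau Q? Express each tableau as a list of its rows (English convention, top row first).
Insert each entry of the permutation into P by Schensted row insertion, recording in Q the position of each new cell.

Insert 10: appended to row 1. P = [[10]].
Insert 6: 6 bumps 10 from row 1; 10 starts row 2. P = [[6], [10]].
Insert 4: 4 bumps 6 from row 1; 6 bumps 10 from row 2; 10 starts row 3. P = [[4], [6], [10]].
Insert 2: 2 bumps 4 from row 1; 4 bumps 6 from row 2; 6 bumps 10 from row 3; 10 starts row 4. P = [[2], [4], [6], [10]].
Insert 9: appended to row 1. P = [[2, 9], [4], [6], [10]].
Insert 7: 7 bumps 9 from row 1; 9 appends to row 2. P = [[2, 7], [4, 9], [6], [10]].
Insert 8: appended to row 1. P = [[2, 7, 8], [4, 9], [6], [10]].
Insert 5: 5 bumps 7 from row 1; 7 bumps 9 from row 2; 9 appends to row 3. P = [[2, 5, 8], [4, 7], [6, 9], [10]].
Insert 1: 1 bumps 2 from row 1; 2 bumps 4 from row 2; 4 bumps 6 from row 3; 6 bumps 10 from row 4; 10 starts row 5. P = [[1, 5, 8], [2, 7], [4, 9], [6], [10]].
Insert 3: 3 bumps 5 from row 1; 5 bumps 7 from row 2; 7 bumps 9 from row 3; 9 appends to row 4. P = [[1, 3, 8], [2, 5], [4, 7], [6, 9], [10]].

So P = [[1, 3, 8], [2, 5], [4, 7], [6, 9], [10]], Q = [[1, 5, 7], [2, 6], [3, 8], [4, 10], [9]].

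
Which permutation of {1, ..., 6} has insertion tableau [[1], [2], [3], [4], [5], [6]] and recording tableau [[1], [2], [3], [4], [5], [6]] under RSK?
Reverse the RSK construction: for i from n down to 1, find the cell of Q containing i, remove the entry at that cell from P, and reverse-bump it up through P; the value ejected from row 1 is w(i).

Step i=6: Q has 6 at row 6, column 1; remove 6 from row 6 of P and reverse-bump: 6 enters row 5 and ejects 5; 5 enters row 4 and ejects 4; 4 enters row 3 and ejects 3; 3 enters row 2 and ejects 2; 2 enters row 1 and ejects 1. So w(6) = 1. P is now [[2], [3], [4], [5], [6]].
Step i=5: Q has 5 at row 5, column 1; remove 6 from row 5 of P and reverse-bump: 6 enters row 4 and ejects 5; 5 enters row 3 and ejects 4; 4 enters row 2 and ejects 3; 3 enters row 1 and ejects 2. So w(5) = 2. P is now [[3], [4], [5], [6]].
Step i=4: Q has 4 at row 4, column 1; remove 6 from row 4 of P and reverse-bump: 6 enters row 3 and ejects 5; 5 enters row 2 and ejects 4; 4 enters row 1 and ejects 3. So w(4) = 3. P is now [[4], [5], [6]].
Step i=3: Q has 3 at row 3, column 1; remove 6 from row 3 of P and reverse-bump: 6 enters row 2 and ejects 5; 5 enters row 1 and ejects 4. So w(3) = 4. P is now [[5], [6]].
Step i=2: Q has 2 at row 2, column 1; remove 6 from row 2 of P and reverse-bump: 6 enters row 1 and ejects 5. So w(2) = 5. P is now [[6]].
Step i=1: Q has 1 at row 1, column 1; remove that cell from P, ejecting 6. So w(1) = 6. P is now [].

So w = 6 5 4 3 2 1.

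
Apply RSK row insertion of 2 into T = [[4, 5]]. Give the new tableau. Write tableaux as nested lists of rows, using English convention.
In row 1, 2 replaces 4 (the leftmost entry greater than 2); 4 is bumped to row 2. 4 starts a new row 2. The new tableau is [[2, 5], [4]].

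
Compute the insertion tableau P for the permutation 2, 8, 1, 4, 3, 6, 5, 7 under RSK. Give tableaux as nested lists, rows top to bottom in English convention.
Insert 2: appended to row 1. P = [[2]].
Insert 8: appended to row 1. P = [[2, 8]].
Insert 1: 1 bumps 2 from row 1; 2 starts row 2. P = [[1, 8], [2]].
Insert 4: 4 bumps 8 from row 1; 8 appends to row 2. P = [[1, 4], [2, 8]].
Insert 3: 3 bumps 4 from row 1; 4 bumps 8 from row 2; 8 starts row 3. P = [[1, 3], [2, 4], [8]].
Insert 6: appended to row 1. P = [[1, 3, 6], [2, 4], [8]].
Insert 5: 5 bumps 6 from row 1; 6 appends to row 2. P = [[1, 3, 5], [2, 4, 6], [8]].
Insert 7: appended to row 1. P = [[1, 3, 5, 7], [2, 4, 6], [8]].

So P = [[1, 3, 5, 7], [2, 4, 6], [8]].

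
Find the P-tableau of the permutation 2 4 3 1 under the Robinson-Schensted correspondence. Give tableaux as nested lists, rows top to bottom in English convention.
P = [[1, 3], [2], [4]]

After inserting 2: P = [[2]].
After inserting 4: P = [[2, 4]].
After inserting 3: P = [[2, 3], [4]].
After inserting 1: P = [[1, 3], [2], [4]].

So P = [[1, 3], [2], [4]].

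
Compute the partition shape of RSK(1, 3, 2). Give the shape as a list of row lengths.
[2, 1]

Row-insert each entry into an empty tableau.

After inserting 1: P = [[1]].
After inserting 3: P = [[1, 3]].
After inserting 2: P = [[1, 2], [3]].

The final insertion tableau P = [[1, 2], [3]] has shape [2, 1].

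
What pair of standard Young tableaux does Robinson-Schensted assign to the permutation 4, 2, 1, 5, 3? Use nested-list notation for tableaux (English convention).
Insert each entry of the permutation into P by Schensted row insertion, recording in Q the position of each new cell.

Insert 4: appended to row 1. P = [[4]].
Insert 2: 2 bumps 4 from row 1; 4 starts row 2. P = [[2], [4]].
Insert 1: 1 bumps 2 from row 1; 2 bumps 4 from row 2; 4 starts row 3. P = [[1], [2], [4]].
Insert 5: appended to row 1. P = [[1, 5], [2], [4]].
Insert 3: 3 bumps 5 from row 1; 5 appends to row 2. P = [[1, 3], [2, 5], [4]].

So P = [[1, 3], [2, 5], [4]], Q = [[1, 4], [2, 5], [3]].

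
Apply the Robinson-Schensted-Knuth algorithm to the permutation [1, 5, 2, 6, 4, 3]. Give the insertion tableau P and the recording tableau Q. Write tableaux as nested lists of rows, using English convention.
P = [[1, 2, 3], [4, 6], [5]], Q = [[1, 2, 4], [3, 5], [6]]

Insert each entry of the permutation into P by Schensted row insertion, recording in Q the position of each new cell.

Insert 1: appended to row 1. P = [[1]].
Insert 5: appended to row 1. P = [[1, 5]].
Insert 2: 2 bumps 5 from row 1; 5 starts row 2. P = [[1, 2], [5]].
Insert 6: appended to row 1. P = [[1, 2, 6], [5]].
Insert 4: 4 bumps 6 from row 1; 6 appends to row 2. P = [[1, 2, 4], [5, 6]].
Insert 3: 3 bumps 4 from row 1; 4 bumps 5 from row 2; 5 starts row 3. P = [[1, 2, 3], [4, 6], [5]].

So P = [[1, 2, 3], [4, 6], [5]], Q = [[1, 2, 4], [3, 5], [6]].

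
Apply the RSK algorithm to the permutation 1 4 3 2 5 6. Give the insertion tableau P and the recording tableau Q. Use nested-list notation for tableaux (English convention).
Insert each entry of the permutation into P by Schensted row insertion, recording in Q the position of each new cell.

Insert 1: appended to row 1. P = [[1]], Q = [[1]].
Insert 4: appended to row 1. P = [[1, 4]], Q = [[1, 2]].
Insert 3: 3 bumps 4 from row 1; 4 starts row 2. P = [[1, 3], [4]], Q = [[1, 2], [3]].
Insert 2: 2 bumps 3 from row 1; 3 bumps 4 from row 2; 4 starts row 3. P = [[1, 2], [3], [4]], Q = [[1, 2], [3], [4]].
Insert 5: appended to row 1. P = [[1, 2, 5], [3], [4]], Q = [[1, 2, 5], [3], [4]].
Insert 6: appended to row 1. P = [[1, 2, 5, 6], [3], [4]], Q = [[1, 2, 5, 6], [3], [4]].

So P = [[1, 2, 5, 6], [3], [4]], Q = [[1, 2, 5, 6], [3], [4]].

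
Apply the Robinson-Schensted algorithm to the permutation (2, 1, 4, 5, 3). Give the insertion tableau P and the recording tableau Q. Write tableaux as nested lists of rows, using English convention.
Insert each entry of the permutation into P by Schensted row insertion, recording in Q the position of each new cell.

Insert 2: appended to row 1. P = [[2]].
Insert 1: 1 bumps 2 from row 1; 2 starts row 2. P = [[1], [2]].
Insert 4: appended to row 1. P = [[1, 4], [2]].
Insert 5: appended to row 1. P = [[1, 4, 5], [2]].
Insert 3: 3 bumps 4 from row 1; 4 appends to row 2. P = [[1, 3, 5], [2, 4]].

So P = [[1, 3, 5], [2, 4]], Q = [[1, 3, 4], [2, 5]].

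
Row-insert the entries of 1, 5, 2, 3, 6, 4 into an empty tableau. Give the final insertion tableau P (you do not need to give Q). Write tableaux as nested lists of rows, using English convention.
After inserting 1: P = [[1]].
After inserting 5: P = [[1, 5]].
After inserting 2: P = [[1, 2], [5]].
After inserting 3: P = [[1, 2, 3], [5]].
After inserting 6: P = [[1, 2, 3, 6], [5]].
After inserting 4: P = [[1, 2, 3, 4], [5, 6]].

So P = [[1, 2, 3, 4], [5, 6]].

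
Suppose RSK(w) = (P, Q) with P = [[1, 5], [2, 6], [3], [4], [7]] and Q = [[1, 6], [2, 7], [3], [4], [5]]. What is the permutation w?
7 4 3 2 1 6 5

Reverse RSK: for i = n, n-1, ..., 1, locate i in Q, remove the corresponding corner cell from P, and reverse-bump its entry up through P; the value ejected from row 1 is w(i).

So w = 7 4 3 2 1 6 5.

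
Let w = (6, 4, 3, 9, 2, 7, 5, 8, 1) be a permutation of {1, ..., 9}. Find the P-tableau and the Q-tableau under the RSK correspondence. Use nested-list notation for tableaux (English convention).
Insert each entry of the permutation into P by Schensted row insertion, recording in Q the position of each new cell.

Insert 6: appended to row 1. P = [[6]].
Insert 4: 4 bumps 6 from row 1; 6 starts row 2. P = [[4], [6]].
Insert 3: 3 bumps 4 from row 1; 4 bumps 6 from row 2; 6 starts row 3. P = [[3], [4], [6]].
Insert 9: appended to row 1. P = [[3, 9], [4], [6]].
Insert 2: 2 bumps 3 from row 1; 3 bumps 4 from row 2; 4 bumps 6 from row 3; 6 starts row 4. P = [[2, 9], [3], [4], [6]].
Insert 7: 7 bumps 9 from row 1; 9 appends to row 2. P = [[2, 7], [3, 9], [4], [6]].
Insert 5: 5 bumps 7 from row 1; 7 bumps 9 from row 2; 9 appends to row 3. P = [[2, 5], [3, 7], [4, 9], [6]].
Insert 8: appended to row 1. P = [[2, 5, 8], [3, 7], [4, 9], [6]].
Insert 1: 1 bumps 2 from row 1; 2 bumps 3 from row 2; 3 bumps 4 from row 3; 4 bumps 6 from row 4; 6 starts row 5. P = [[1, 5, 8], [2, 7], [3, 9], [4], [6]].

So P = [[1, 5, 8], [2, 7], [3, 9], [4], [6]], Q = [[1, 4, 8], [2, 6], [3, 7], [5], [9]].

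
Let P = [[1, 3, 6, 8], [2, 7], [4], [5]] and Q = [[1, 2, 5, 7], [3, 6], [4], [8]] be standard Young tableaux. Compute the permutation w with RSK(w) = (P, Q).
2 5 4 3 7 6 8 1

Reverse RSK: for i = n, n-1, ..., 1, locate i in Q, remove the corresponding corner cell from P, and reverse-bump its entry up through P; the value ejected from row 1 is w(i).

So w = 2 5 4 3 7 6 8 1.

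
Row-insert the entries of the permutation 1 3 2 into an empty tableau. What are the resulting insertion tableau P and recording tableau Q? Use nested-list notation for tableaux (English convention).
P = [[1, 2], [3]], Q = [[1, 2], [3]]

Insert each entry of the permutation into P by Schensted row insertion, recording in Q the position of each new cell.

After inserting 1: P = [[1]].
After inserting 3: P = [[1, 3]].
After inserting 2: P = [[1, 2], [3]].

So P = [[1, 2], [3]], Q = [[1, 2], [3]].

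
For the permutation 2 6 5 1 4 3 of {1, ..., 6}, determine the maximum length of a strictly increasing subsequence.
2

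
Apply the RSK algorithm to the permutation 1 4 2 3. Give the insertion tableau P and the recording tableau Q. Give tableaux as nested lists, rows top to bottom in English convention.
P = [[1, 2, 3], [4]], Q = [[1, 2, 4], [3]]

Insert each entry of the permutation into P by Schensted row insertion, recording in Q the position of each new cell.

After inserting 1: P = [[1]].
After inserting 4: P = [[1, 4]].
After inserting 2: P = [[1, 2], [4]].
After inserting 3: P = [[1, 2, 3], [4]].

So P = [[1, 2, 3], [4]], Q = [[1, 2, 4], [3]].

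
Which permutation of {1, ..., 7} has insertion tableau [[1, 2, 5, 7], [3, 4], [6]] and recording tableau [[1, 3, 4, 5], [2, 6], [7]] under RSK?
3 1 4 6 7 5 2

Reverse the RSK construction: for i from n down to 1, find the cell of Q containing i, remove the entry at that cell from P, and reverse-bump it up through P; the value ejected from row 1 is w(i).

Step i=7: Q has 7 at row 3, column 1; remove 6 from row 3 of P and reverse-bump: 6 enters row 2 and ejects 4; 4 enters row 1 and ejects 2. So w(7) = 2. P is now [[1, 4, 5, 7], [3, 6]].
Step i=6: Q has 6 at row 2, column 2; remove 6 from row 2 of P and reverse-bump: 6 enters row 1 and ejects 5. So w(6) = 5. P is now [[1, 4, 6, 7], [3]].
Step i=5: Q has 5 at row 1, column 4; remove that cell from P, ejecting 7. So w(5) = 7. P is now [[1, 4, 6], [3]].
Step i=4: Q has 4 at row 1, column 3; remove that cell from P, ejecting 6. So w(4) = 6. P is now [[1, 4], [3]].
Step i=3: Q has 3 at row 1, column 2; remove that cell from P, ejecting 4. So w(3) = 4. P is now [[1], [3]].
Step i=2: Q has 2 at row 2, column 1; remove 3 from row 2 of P and reverse-bump: 3 enters row 1 and ejects 1. So w(2) = 1. P is now [[3]].
Step i=1: Q has 1 at row 1, column 1; remove that cell from P, ejecting 3. So w(1) = 3. P is now [].

So w = 3 1 4 6 7 5 2.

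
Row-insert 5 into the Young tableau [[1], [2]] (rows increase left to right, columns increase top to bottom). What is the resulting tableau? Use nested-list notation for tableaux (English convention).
[[1, 5], [2]]

5 is larger than every entry of row 1, so it is appended to row 1. The new tableau is [[1, 5], [2]].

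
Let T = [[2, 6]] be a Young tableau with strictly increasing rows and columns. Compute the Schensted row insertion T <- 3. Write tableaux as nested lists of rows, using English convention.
In row 1, 3 replaces 6 (the leftmost entry greater than 3); 6 is bumped to row 2. 6 starts a new row 2. The new tableau is [[2, 3], [6]].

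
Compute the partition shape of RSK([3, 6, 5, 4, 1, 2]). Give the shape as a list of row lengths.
[2, 2, 1, 1]

Row-insert each entry into an empty tableau.

After inserting 3: P = [[3]].
After inserting 6: P = [[3, 6]].
After inserting 5: P = [[3, 5], [6]].
After inserting 4: P = [[3, 4], [5], [6]].
After inserting 1: P = [[1, 4], [3], [5], [6]].
After inserting 2: P = [[1, 2], [3, 4], [5], [6]].

The final insertion tableau P = [[1, 2], [3, 4], [5], [6]] has shape [2, 2, 1, 1].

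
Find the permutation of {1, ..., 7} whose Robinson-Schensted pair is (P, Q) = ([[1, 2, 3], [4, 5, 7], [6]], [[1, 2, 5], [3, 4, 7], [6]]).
Reverse the RSK construction: for i from n down to 1, find the cell of Q containing i, remove the entry at that cell from P, and reverse-bump it up through P; the value ejected from row 1 is w(i).

Step i=7: Q has 7 at row 2, column 3; remove 7 from row 2 of P and reverse-bump: 7 enters row 1 and ejects 3. So w(7) = 3. P is now [[1, 2, 7], [4, 5], [6]].
Step i=6: Q has 6 at row 3, column 1; remove 6 from row 3 of P and reverse-bump: 6 enters row 2 and ejects 5; 5 enters row 1 and ejects 2. So w(6) = 2. P is now [[1, 5, 7], [4, 6]].
Step i=5: Q has 5 at row 1, column 3; remove that cell from P, ejecting 7. So w(5) = 7. P is now [[1, 5], [4, 6]].
Step i=4: Q has 4 at row 2, column 2; remove 6 from row 2 of P and reverse-bump: 6 enters row 1 and ejects 5. So w(4) = 5. P is now [[1, 6], [4]].
Step i=3: Q has 3 at row 2, column 1; remove 4 from row 2 of P and reverse-bump: 4 enters row 1 and ejects 1. So w(3) = 1. P is now [[4, 6]].
Step i=2: Q has 2 at row 1, column 2; remove that cell from P, ejecting 6. So w(2) = 6. P is now [[4]].
Step i=1: Q has 1 at row 1, column 1; remove that cell from P, ejecting 4. So w(1) = 4. P is now [].

So w = 4 6 1 5 7 2 3.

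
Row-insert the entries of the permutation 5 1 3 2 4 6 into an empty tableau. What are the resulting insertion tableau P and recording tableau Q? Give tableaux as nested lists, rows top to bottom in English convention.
Insert each entry of the permutation into P by Schensted row insertion, recording in Q the position of each new cell.

Insert 5: appended to row 1. P = [[5]], Q = [[1]].
Insert 1: 1 bumps 5 from row 1; 5 starts row 2. P = [[1], [5]], Q = [[1], [2]].
Insert 3: appended to row 1. P = [[1, 3], [5]], Q = [[1, 3], [2]].
Insert 2: 2 bumps 3 from row 1; 3 bumps 5 from row 2; 5 starts row 3. P = [[1, 2], [3], [5]], Q = [[1, 3], [2], [4]].
Insert 4: appended to row 1. P = [[1, 2, 4], [3], [5]], Q = [[1, 3, 5], [2], [4]].
Insert 6: appended to row 1. P = [[1, 2, 4, 6], [3], [5]], Q = [[1, 3, 5, 6], [2], [4]].

So P = [[1, 2, 4, 6], [3], [5]], Q = [[1, 3, 5, 6], [2], [4]].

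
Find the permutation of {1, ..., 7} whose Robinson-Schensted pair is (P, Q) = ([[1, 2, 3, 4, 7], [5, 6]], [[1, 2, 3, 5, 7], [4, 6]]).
1 2 5 3 6 4 7

Reverse the RSK construction: for i from n down to 1, find the cell of Q containing i, remove the entry at that cell from P, and reverse-bump it up through P; the value ejected from row 1 is w(i).

Step i=7: Q has 7 at row 1, column 5; remove that cell from P, ejecting 7. So w(7) = 7. P is now [[1, 2, 3, 4], [5, 6]].
Step i=6: Q has 6 at row 2, column 2; remove 6 from row 2 of P and reverse-bump: 6 enters row 1 and ejects 4. So w(6) = 4. P is now [[1, 2, 3, 6], [5]].
Step i=5: Q has 5 at row 1, column 4; remove that cell from P, ejecting 6. So w(5) = 6. P is now [[1, 2, 3], [5]].
Step i=4: Q has 4 at row 2, column 1; remove 5 from row 2 of P and reverse-bump: 5 enters row 1 and ejects 3. So w(4) = 3. P is now [[1, 2, 5]].
Step i=3: Q has 3 at row 1, column 3; remove that cell from P, ejecting 5. So w(3) = 5. P is now [[1, 2]].
Step i=2: Q has 2 at row 1, column 2; remove that cell from P, ejecting 2. So w(2) = 2. P is now [[1]].
Step i=1: Q has 1 at row 1, column 1; remove that cell from P, ejecting 1. So w(1) = 1. P is now [].

So w = 1 2 5 3 6 4 7.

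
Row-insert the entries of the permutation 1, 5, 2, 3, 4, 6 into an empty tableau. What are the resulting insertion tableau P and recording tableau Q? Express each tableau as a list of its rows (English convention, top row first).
Insert each entry of the permutation into P by Schensted row insertion, recording in Q the position of each new cell.

Insert 1: appended to row 1. P = [[1]], Q = [[1]].
Insert 5: appended to row 1. P = [[1, 5]], Q = [[1, 2]].
Insert 2: 2 bumps 5 from row 1; 5 starts row 2. P = [[1, 2], [5]], Q = [[1, 2], [3]].
Insert 3: appended to row 1. P = [[1, 2, 3], [5]], Q = [[1, 2, 4], [3]].
Insert 4: appended to row 1. P = [[1, 2, 3, 4], [5]], Q = [[1, 2, 4, 5], [3]].
Insert 6: appended to row 1. P = [[1, 2, 3, 4, 6], [5]], Q = [[1, 2, 4, 5, 6], [3]].

So P = [[1, 2, 3, 4, 6], [5]], Q = [[1, 2, 4, 5, 6], [3]].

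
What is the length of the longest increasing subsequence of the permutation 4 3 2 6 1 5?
2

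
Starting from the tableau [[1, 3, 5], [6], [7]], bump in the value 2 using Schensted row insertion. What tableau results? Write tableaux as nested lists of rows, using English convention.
In row 1, 2 replaces 3 (the leftmost entry greater than 2); 3 is bumped to row 2. In row 2, 3 replaces 6 (the leftmost entry greater than 3); 6 is bumped to row 3. In row 3, 6 replaces 7 (the leftmost entry greater than 6); 7 is bumped to row 4. 7 starts a new row 4. The new tableau is [[1, 2, 5], [3], [6], [7]].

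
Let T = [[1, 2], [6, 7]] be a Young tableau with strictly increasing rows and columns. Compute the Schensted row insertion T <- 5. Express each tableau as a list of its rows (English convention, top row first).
[[1, 2, 5], [6, 7]]

5 is larger than every entry of row 1, so it is appended to row 1. The new tableau is [[1, 2, 5], [6, 7]].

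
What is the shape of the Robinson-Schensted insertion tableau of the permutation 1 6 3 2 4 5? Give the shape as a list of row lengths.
[4, 1, 1]

Row-insert each entry into an empty tableau.

After inserting 1: P = [[1]].
After inserting 6: P = [[1, 6]].
After inserting 3: P = [[1, 3], [6]].
After inserting 2: P = [[1, 2], [3], [6]].
After inserting 4: P = [[1, 2, 4], [3], [6]].
After inserting 5: P = [[1, 2, 4, 5], [3], [6]].

The final insertion tableau P = [[1, 2, 4, 5], [3], [6]] has shape [4, 1, 1].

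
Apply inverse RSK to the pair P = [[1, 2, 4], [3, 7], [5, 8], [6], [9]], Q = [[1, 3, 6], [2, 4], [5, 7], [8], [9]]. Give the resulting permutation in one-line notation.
6 1 9 5 3 8 7 4 2

Reverse the RSK construction: for i from n down to 1, find the cell of Q containing i, remove the entry at that cell from P, and reverse-bump it up through P; the value ejected from row 1 is w(i).

Step i=9: Q has 9 at row 5, column 1; remove 9 from row 5 of P and reverse-bump: 9 enters row 4 and ejects 6; 6 enters row 3 and ejects 5; 5 enters row 2 and ejects 3; 3 enters row 1 and ejects 2. So w(9) = 2. P is now [[1, 3, 4], [5, 7], [6, 8], [9]].
Step i=8: Q has 8 at row 4, column 1; remove 9 from row 4 of P and reverse-bump: 9 enters row 3 and ejects 8; 8 enters row 2 and ejects 7; 7 enters row 1 and ejects 4. So w(8) = 4. P is now [[1, 3, 7], [5, 8], [6, 9]].
Step i=7: Q has 7 at row 3, column 2; remove 9 from row 3 of P and reverse-bump: 9 enters row 2 and ejects 8; 8 enters row 1 and ejects 7. So w(7) = 7. P is now [[1, 3, 8], [5, 9], [6]].
Step i=6: Q has 6 at row 1, column 3; remove that cell from P, ejecting 8. So w(6) = 8. P is now [[1, 3], [5, 9], [6]].
Step i=5: Q has 5 at row 3, column 1; remove 6 from row 3 of P and reverse-bump: 6 enters row 2 and ejects 5; 5 enters row 1 and ejects 3. So w(5) = 3. P is now [[1, 5], [6, 9]].
Step i=4: Q has 4 at row 2, column 2; remove 9 from row 2 of P and reverse-bump: 9 enters row 1 and ejects 5. So w(4) = 5. P is now [[1, 9], [6]].
Step i=3: Q has 3 at row 1, column 2; remove that cell from P, ejecting 9. So w(3) = 9. P is now [[1], [6]].
Step i=2: Q has 2 at row 2, column 1; remove 6 from row 2 of P and reverse-bump: 6 enters row 1 and ejects 1. So w(2) = 1. P is now [[6]].
Step i=1: Q has 1 at row 1, column 1; remove that cell from P, ejecting 6. So w(1) = 6. P is now [].

So w = 6 1 9 5 3 8 7 4 2.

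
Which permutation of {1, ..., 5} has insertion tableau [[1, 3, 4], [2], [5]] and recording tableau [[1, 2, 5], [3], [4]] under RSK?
2 5 3 1 4

Reverse the RSK construction: for i from n down to 1, find the cell of Q containing i, remove the entry at that cell from P, and reverse-bump it up through P; the value ejected from row 1 is w(i).

Step i=5: Q has 5 at row 1, column 3; remove that cell from P, ejecting 4. So w(5) = 4. P is now [[1, 3], [2], [5]].
Step i=4: Q has 4 at row 3, column 1; remove 5 from row 3 of P and reverse-bump: 5 enters row 2 and ejects 2; 2 enters row 1 and ejects 1. So w(4) = 1. P is now [[2, 3], [5]].
Step i=3: Q has 3 at row 2, column 1; remove 5 from row 2 of P and reverse-bump: 5 enters row 1 and ejects 3. So w(3) = 3. P is now [[2, 5]].
Step i=2: Q has 2 at row 1, column 2; remove that cell from P, ejecting 5. So w(2) = 5. P is now [[2]].
Step i=1: Q has 1 at row 1, column 1; remove that cell from P, ejecting 2. So w(1) = 2. P is now [].

So w = 2 5 3 1 4.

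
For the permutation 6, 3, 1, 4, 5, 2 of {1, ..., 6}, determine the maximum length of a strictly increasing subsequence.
3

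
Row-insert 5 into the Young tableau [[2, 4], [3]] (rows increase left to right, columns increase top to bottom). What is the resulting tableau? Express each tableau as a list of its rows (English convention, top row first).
5 is larger than every entry of row 1, so it is appended to row 1. The new tableau is [[2, 4, 5], [3]].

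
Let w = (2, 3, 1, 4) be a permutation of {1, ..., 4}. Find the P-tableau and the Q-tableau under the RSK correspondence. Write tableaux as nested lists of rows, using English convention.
P = [[1, 3, 4], [2]], Q = [[1, 2, 4], [3]]

Insert each entry of the permutation into P by Schensted row insertion, recording in Q the position of each new cell.

After inserting 2: P = [[2]].
After inserting 3: P = [[2, 3]].
After inserting 1: P = [[1, 3], [2]].
After inserting 4: P = [[1, 3, 4], [2]].

So P = [[1, 3, 4], [2]], Q = [[1, 2, 4], [3]].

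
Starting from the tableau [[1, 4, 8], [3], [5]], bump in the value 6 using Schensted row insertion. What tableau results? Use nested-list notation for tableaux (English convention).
In row 1, 6 replaces 8 (the leftmost entry greater than 6); 8 is bumped to row 2. 8 is appended to row 2. The new tableau is [[1, 4, 6], [3, 8], [5]].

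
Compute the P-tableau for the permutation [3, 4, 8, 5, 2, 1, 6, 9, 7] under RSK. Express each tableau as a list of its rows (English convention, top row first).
After inserting 3: P = [[3]].
After inserting 4: P = [[3, 4]].
After inserting 8: P = [[3, 4, 8]].
After inserting 5: P = [[3, 4, 5], [8]].
After inserting 2: P = [[2, 4, 5], [3], [8]].
After inserting 1: P = [[1, 4, 5], [2], [3], [8]].
After inserting 6: P = [[1, 4, 5, 6], [2], [3], [8]].
After inserting 9: P = [[1, 4, 5, 6, 9], [2], [3], [8]].
After inserting 7: P = [[1, 4, 5, 6, 7], [2, 9], [3], [8]].

So P = [[1, 4, 5, 6, 7], [2, 9], [3], [8]].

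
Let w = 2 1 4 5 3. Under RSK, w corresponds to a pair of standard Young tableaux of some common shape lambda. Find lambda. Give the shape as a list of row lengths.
Row-insert each entry into an empty tableau.

After inserting 2: P = [[2]].
After inserting 1: P = [[1], [2]].
After inserting 4: P = [[1, 4], [2]].
After inserting 5: P = [[1, 4, 5], [2]].
After inserting 3: P = [[1, 3, 5], [2, 4]].

The final insertion tableau P = [[1, 3, 5], [2, 4]] has shape [3, 2].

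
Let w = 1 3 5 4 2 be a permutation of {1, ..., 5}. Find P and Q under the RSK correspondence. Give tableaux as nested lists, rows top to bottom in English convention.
P = [[1, 2, 4], [3], [5]], Q = [[1, 2, 3], [4], [5]]

Insert each entry of the permutation into P by Schensted row insertion, recording in Q the position of each new cell.

Insert 1: appended to row 1. P = [[1]], Q = [[1]].
Insert 3: appended to row 1. P = [[1, 3]], Q = [[1, 2]].
Insert 5: appended to row 1. P = [[1, 3, 5]], Q = [[1, 2, 3]].
Insert 4: 4 bumps 5 from row 1; 5 starts row 2. P = [[1, 3, 4], [5]], Q = [[1, 2, 3], [4]].
Insert 2: 2 bumps 3 from row 1; 3 bumps 5 from row 2; 5 starts row 3. P = [[1, 2, 4], [3], [5]], Q = [[1, 2, 3], [4], [5]].

So P = [[1, 2, 4], [3], [5]], Q = [[1, 2, 3], [4], [5]].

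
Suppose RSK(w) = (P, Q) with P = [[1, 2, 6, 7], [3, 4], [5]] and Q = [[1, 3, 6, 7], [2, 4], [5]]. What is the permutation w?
Reverse the RSK construction: for i from n down to 1, find the cell of Q containing i, remove the entry at that cell from P, and reverse-bump it up through P; the value ejected from row 1 is w(i).

Step i=7: Q has 7 at row 1, column 4; remove that cell from P, ejecting 7. So w(7) = 7. P is now [[1, 2, 6], [3, 4], [5]].
Step i=6: Q has 6 at row 1, column 3; remove that cell from P, ejecting 6. So w(6) = 6. P is now [[1, 2], [3, 4], [5]].
Step i=5: Q has 5 at row 3, column 1; remove 5 from row 3 of P and reverse-bump: 5 enters row 2 and ejects 4; 4 enters row 1 and ejects 2. So w(5) = 2. P is now [[1, 4], [3, 5]].
Step i=4: Q has 4 at row 2, column 2; remove 5 from row 2 of P and reverse-bump: 5 enters row 1 and ejects 4. So w(4) = 4. P is now [[1, 5], [3]].
Step i=3: Q has 3 at row 1, column 2; remove that cell from P, ejecting 5. So w(3) = 5. P is now [[1], [3]].
Step i=2: Q has 2 at row 2, column 1; remove 3 from row 2 of P and reverse-bump: 3 enters row 1 and ejects 1. So w(2) = 1. P is now [[3]].
Step i=1: Q has 1 at row 1, column 1; remove that cell from P, ejecting 3. So w(1) = 3. P is now [].

So w = 3 1 5 4 2 6 7.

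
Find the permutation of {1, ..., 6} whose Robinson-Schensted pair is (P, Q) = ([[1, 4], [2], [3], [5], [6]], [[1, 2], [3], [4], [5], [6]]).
Reverse the RSK construction: for i from n down to 1, find the cell of Q containing i, remove the entry at that cell from P, and reverse-bump it up through P; the value ejected from row 1 is w(i).

Step i=6: Q has 6 at row 5, column 1; remove 6 from row 5 of P and reverse-bump: 6 enters row 4 and ejects 5; 5 enters row 3 and ejects 3; 3 enters row 2 and ejects 2; 2 enters row 1 and ejects 1. So w(6) = 1. P is now [[2, 4], [3], [5], [6]].
Step i=5: Q has 5 at row 4, column 1; remove 6 from row 4 of P and reverse-bump: 6 enters row 3 and ejects 5; 5 enters row 2 and ejects 3; 3 enters row 1 and ejects 2. So w(5) = 2. P is now [[3, 4], [5], [6]].
Step i=4: Q has 4 at row 3, column 1; remove 6 from row 3 of P and reverse-bump: 6 enters row 2 and ejects 5; 5 enters row 1 and ejects 4. So w(4) = 4. P is now [[3, 5], [6]].
Step i=3: Q has 3 at row 2, column 1; remove 6 from row 2 of P and reverse-bump: 6 enters row 1 and ejects 5. So w(3) = 5. P is now [[3, 6]].
Step i=2: Q has 2 at row 1, column 2; remove that cell from P, ejecting 6. So w(2) = 6. P is now [[3]].
Step i=1: Q has 1 at row 1, column 1; remove that cell from P, ejecting 3. So w(1) = 3. P is now [].

So w = 3 6 5 4 2 1.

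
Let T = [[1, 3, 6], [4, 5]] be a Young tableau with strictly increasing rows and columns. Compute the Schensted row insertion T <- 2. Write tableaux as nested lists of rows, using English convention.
[[1, 2, 6], [3, 5], [4]]

In row 1, 2 replaces 3 (the leftmost entry greater than 2); 3 is bumped to row 2. In row 2, 3 replaces 4 (the leftmost entry greater than 3); 4 is bumped to row 3. 4 starts a new row 3. The new tableau is [[1, 2, 6], [3, 5], [4]].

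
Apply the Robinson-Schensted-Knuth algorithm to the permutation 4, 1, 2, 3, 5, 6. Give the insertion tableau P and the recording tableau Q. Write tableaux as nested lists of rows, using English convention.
Insert each entry of the permutation into P by Schensted row insertion, recording in Q the position of each new cell.

Insert 4: appended to row 1. P = [[4]], Q = [[1]].
Insert 1: 1 bumps 4 from row 1; 4 starts row 2. P = [[1], [4]], Q = [[1], [2]].
Insert 2: appended to row 1. P = [[1, 2], [4]], Q = [[1, 3], [2]].
Insert 3: appended to row 1. P = [[1, 2, 3], [4]], Q = [[1, 3, 4], [2]].
Insert 5: appended to row 1. P = [[1, 2, 3, 5], [4]], Q = [[1, 3, 4, 5], [2]].
Insert 6: appended to row 1. P = [[1, 2, 3, 5, 6], [4]], Q = [[1, 3, 4, 5, 6], [2]].

So P = [[1, 2, 3, 5, 6], [4]], Q = [[1, 3, 4, 5, 6], [2]].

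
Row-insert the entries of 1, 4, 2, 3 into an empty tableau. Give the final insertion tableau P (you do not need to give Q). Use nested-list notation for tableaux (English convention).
After inserting 1: P = [[1]].
After inserting 4: P = [[1, 4]].
After inserting 2: P = [[1, 2], [4]].
After inserting 3: P = [[1, 2, 3], [4]].

So P = [[1, 2, 3], [4]].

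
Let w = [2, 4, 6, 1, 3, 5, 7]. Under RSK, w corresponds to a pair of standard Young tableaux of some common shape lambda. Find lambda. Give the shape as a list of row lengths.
Row-insert each entry into an empty tableau.

After inserting 2: P = [[2]].
After inserting 4: P = [[2, 4]].
After inserting 6: P = [[2, 4, 6]].
After inserting 1: P = [[1, 4, 6], [2]].
After inserting 3: P = [[1, 3, 6], [2, 4]].
After inserting 5: P = [[1, 3, 5], [2, 4, 6]].
After inserting 7: P = [[1, 3, 5, 7], [2, 4, 6]].

The final insertion tableau P = [[1, 3, 5, 7], [2, 4, 6]] has shape [4, 3].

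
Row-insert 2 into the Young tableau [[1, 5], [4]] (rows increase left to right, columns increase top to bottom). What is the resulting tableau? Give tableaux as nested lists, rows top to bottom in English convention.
[[1, 2], [4, 5]]

In row 1, 2 replaces 5 (the leftmost entry greater than 2); 5 is bumped to row 2. 5 is appended to row 2. The new tableau is [[1, 2], [4, 5]].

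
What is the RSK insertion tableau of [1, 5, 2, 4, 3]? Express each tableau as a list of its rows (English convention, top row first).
Insert 1: appended to row 1. P = [[1]].
Insert 5: appended to row 1. P = [[1, 5]].
Insert 2: 2 bumps 5 from row 1; 5 starts row 2. P = [[1, 2], [5]].
Insert 4: appended to row 1. P = [[1, 2, 4], [5]].
Insert 3: 3 bumps 4 from row 1; 4 bumps 5 from row 2; 5 starts row 3. P = [[1, 2, 3], [4], [5]].

So P = [[1, 2, 3], [4], [5]].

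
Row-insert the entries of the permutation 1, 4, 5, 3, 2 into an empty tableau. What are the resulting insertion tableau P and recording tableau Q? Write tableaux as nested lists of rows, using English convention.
P = [[1, 2, 5], [3], [4]], Q = [[1, 2, 3], [4], [5]]

Insert each entry of the permutation into P by Schensted row insertion, recording in Q the position of each new cell.

Insert 1: appended to row 1. P = [[1]].
Insert 4: appended to row 1. P = [[1, 4]].
Insert 5: appended to row 1. P = [[1, 4, 5]].
Insert 3: 3 bumps 4 from row 1; 4 starts row 2. P = [[1, 3, 5], [4]].
Insert 2: 2 bumps 3 from row 1; 3 bumps 4 from row 2; 4 starts row 3. P = [[1, 2, 5], [3], [4]].

So P = [[1, 2, 5], [3], [4]], Q = [[1, 2, 3], [4], [5]].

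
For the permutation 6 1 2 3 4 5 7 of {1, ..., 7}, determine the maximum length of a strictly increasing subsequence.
6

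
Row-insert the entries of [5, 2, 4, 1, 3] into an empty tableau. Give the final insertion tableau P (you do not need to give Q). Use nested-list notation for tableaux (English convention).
Insert 5: appended to row 1. P = [[5]].
Insert 2: 2 bumps 5 from row 1; 5 starts row 2. P = [[2], [5]].
Insert 4: appended to row 1. P = [[2, 4], [5]].
Insert 1: 1 bumps 2 from row 1; 2 bumps 5 from row 2; 5 starts row 3. P = [[1, 4], [2], [5]].
Insert 3: 3 bumps 4 from row 1; 4 appends to row 2. P = [[1, 3], [2, 4], [5]].

So P = [[1, 3], [2, 4], [5]].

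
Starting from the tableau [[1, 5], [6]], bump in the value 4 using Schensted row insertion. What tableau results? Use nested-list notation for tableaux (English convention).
[[1, 4], [5], [6]]

In row 1, 4 replaces 5 (the leftmost entry greater than 4); 5 is bumped to row 2. In row 2, 5 replaces 6 (the leftmost entry greater than 5); 6 is bumped to row 3. 6 starts a new row 3. The new tableau is [[1, 4], [5], [6]].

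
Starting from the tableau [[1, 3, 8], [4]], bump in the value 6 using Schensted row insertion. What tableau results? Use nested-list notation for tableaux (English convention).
In row 1, 6 replaces 8 (the leftmost entry greater than 6); 8 is bumped to row 2. 8 is appended to row 2. The new tableau is [[1, 3, 6], [4, 8]].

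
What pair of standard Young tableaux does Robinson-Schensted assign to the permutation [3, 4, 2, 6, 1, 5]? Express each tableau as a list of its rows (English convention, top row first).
P = [[1, 4, 5], [2, 6], [3]], Q = [[1, 2, 4], [3, 6], [5]]

Insert each entry of the permutation into P by Schensted row insertion, recording in Q the position of each new cell.

After inserting 3: P = [[3]].
After inserting 4: P = [[3, 4]].
After inserting 2: P = [[2, 4], [3]].
After inserting 6: P = [[2, 4, 6], [3]].
After inserting 1: P = [[1, 4, 6], [2], [3]].
After inserting 5: P = [[1, 4, 5], [2, 6], [3]].

So P = [[1, 4, 5], [2, 6], [3]], Q = [[1, 2, 4], [3, 6], [5]].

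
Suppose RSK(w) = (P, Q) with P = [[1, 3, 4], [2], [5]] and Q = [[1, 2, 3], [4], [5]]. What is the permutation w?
2 3 5 4 1

Reverse the RSK construction: for i from n down to 1, find the cell of Q containing i, remove the entry at that cell from P, and reverse-bump it up through P; the value ejected from row 1 is w(i).

Step i=5: Q has 5 at row 3, column 1; remove 5 from row 3 of P and reverse-bump: 5 enters row 2 and ejects 2; 2 enters row 1 and ejects 1. So w(5) = 1. P is now [[2, 3, 4], [5]].
Step i=4: Q has 4 at row 2, column 1; remove 5 from row 2 of P and reverse-bump: 5 enters row 1 and ejects 4. So w(4) = 4. P is now [[2, 3, 5]].
Step i=3: Q has 3 at row 1, column 3; remove that cell from P, ejecting 5. So w(3) = 5. P is now [[2, 3]].
Step i=2: Q has 2 at row 1, column 2; remove that cell from P, ejecting 3. So w(2) = 3. P is now [[2]].
Step i=1: Q has 1 at row 1, column 1; remove that cell from P, ejecting 2. So w(1) = 2. P is now [].

So w = 2 3 5 4 1.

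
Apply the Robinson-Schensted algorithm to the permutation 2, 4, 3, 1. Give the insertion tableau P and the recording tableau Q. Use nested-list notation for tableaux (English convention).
P = [[1, 3], [2], [4]], Q = [[1, 2], [3], [4]]

Insert each entry of the permutation into P by Schensted row insertion, recording in Q the position of each new cell.

Insert 2: appended to row 1. P = [[2]].
Insert 4: appended to row 1. P = [[2, 4]].
Insert 3: 3 bumps 4 from row 1; 4 starts row 2. P = [[2, 3], [4]].
Insert 1: 1 bumps 2 from row 1; 2 bumps 4 from row 2; 4 starts row 3. P = [[1, 3], [2], [4]].

So P = [[1, 3], [2], [4]], Q = [[1, 2], [3], [4]].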